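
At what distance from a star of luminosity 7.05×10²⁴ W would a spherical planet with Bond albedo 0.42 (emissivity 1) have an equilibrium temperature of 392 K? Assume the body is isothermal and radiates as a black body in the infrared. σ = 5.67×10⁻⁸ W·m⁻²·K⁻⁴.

For an isothermal black-emitting sphere, (1−a)S·πr² = σ·4πr²·T⁴ ⇒ S = 4σT⁴/(1−a).
S = 4·5.67×10⁻⁸·(392)⁴/0.580 = 9233 W/m².
Flux falls as S = L/(4πd²), so d = √(L/(4πS)) = √(7.05×10²⁴/(4π·9233)).

d ≈ 7.79×10⁹ m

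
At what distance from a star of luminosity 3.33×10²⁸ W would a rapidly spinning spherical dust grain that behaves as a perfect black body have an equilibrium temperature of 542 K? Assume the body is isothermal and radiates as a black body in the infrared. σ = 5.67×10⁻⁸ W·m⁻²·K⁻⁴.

For an isothermal black-emitting sphere, (1−a)S·πr² = σ·4πr²·T⁴ ⇒ S = 4σT⁴/(1−a).
S = 4·5.67×10⁻⁸·(542)⁴/1.00 = 19570 W/m².
Flux falls as S = L/(4πd²), so d = √(L/(4πS)) = √(3.33×10²⁸/(4π·19570)).

d ≈ 3.68×10¹¹ m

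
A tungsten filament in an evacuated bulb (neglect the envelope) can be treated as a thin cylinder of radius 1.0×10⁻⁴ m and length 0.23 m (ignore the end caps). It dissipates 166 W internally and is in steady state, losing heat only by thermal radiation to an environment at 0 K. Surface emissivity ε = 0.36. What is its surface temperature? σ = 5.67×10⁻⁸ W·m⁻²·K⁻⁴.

Steady state: internal power = radiated power, P = εσA T⁴.
Radiating area A = 2πrL = 1.445×10⁻⁴ m².
T⁴ = P/(εσA) = 166/(0.36·5.67×10⁻⁸·1.445×10⁻⁴) = 5.627×10¹³ K⁴.
T = (5.627×10¹³)^(1/4).

T ≈ 2740 K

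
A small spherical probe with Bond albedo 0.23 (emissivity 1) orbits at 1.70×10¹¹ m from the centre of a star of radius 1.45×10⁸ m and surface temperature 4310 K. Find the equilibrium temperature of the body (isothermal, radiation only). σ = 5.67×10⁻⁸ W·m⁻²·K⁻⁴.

T ≈ 83.4 K

The star's surface emits σT_*⁴; at distance d the flux is S = σT_*⁴(R_*/d)².
S = 5.67×10⁻⁸·(4310)⁴·(1.45×10⁸/1.70×10¹¹)² = 14.23 W/m².
For an isothermal sphere T⁴ = (1−a)S/(4σ) = 4.833×10⁷ K⁴.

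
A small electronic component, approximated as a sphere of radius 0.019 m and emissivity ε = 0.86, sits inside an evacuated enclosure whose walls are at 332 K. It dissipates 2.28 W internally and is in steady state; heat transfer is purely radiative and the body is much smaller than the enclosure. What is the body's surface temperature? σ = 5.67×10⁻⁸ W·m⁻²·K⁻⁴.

For a small grey body in a large enclosure, net radiated power = εσA(T⁴ − T_w⁴).
Steady state: P = εσA(T⁴ − T_w⁴) with A = 4πr² = 0.004536 m².
T⁴ = P/(εσA) + T_w⁴ = 2.28/(0.86·5.67×10⁻⁸·0.004536) + (332)⁴
    = 1.031×10¹⁰ + 1.215×10¹⁰ = 2.246×10¹⁰ K⁴.

T ≈ 387 K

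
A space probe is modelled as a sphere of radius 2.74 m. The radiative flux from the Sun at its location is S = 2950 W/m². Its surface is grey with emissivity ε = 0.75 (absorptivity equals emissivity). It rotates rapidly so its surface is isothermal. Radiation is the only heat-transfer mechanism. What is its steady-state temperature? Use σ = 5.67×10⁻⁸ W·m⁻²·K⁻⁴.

T ≈ 338 K

At equilibrium, absorbed power = emitted power.
Absorbing cross-section = πr² = 23.59 m²; emitting surface = 4πr² = 94.34 m² (ratio 4).
εS·A_cross = εσ·A_surf·T⁴  ⇒  T⁴ = S/(4σ)   (ε cancels).
T⁴ = 2950/(4·5.67×10⁻⁸) = 1.301×10¹⁰ K⁴.
T = (1.301×10¹⁰)^(1/4).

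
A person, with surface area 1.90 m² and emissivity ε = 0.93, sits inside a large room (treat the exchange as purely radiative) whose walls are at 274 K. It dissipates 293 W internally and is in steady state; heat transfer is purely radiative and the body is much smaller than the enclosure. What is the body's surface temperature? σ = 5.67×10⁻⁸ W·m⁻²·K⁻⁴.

T ≈ 304 K

For a small grey body in a large enclosure, net radiated power = εσA(T⁴ − T_w⁴).
Steady state: P = εσA(T⁴ − T_w⁴) with A = 1.90 m².
T⁴ = P/(εσA) + T_w⁴ = 293/(0.93·5.67×10⁻⁸·1.900) + (274)⁴
    = 2.924×10⁹ + 5.636×10⁹ = 8.561×10⁹ K⁴.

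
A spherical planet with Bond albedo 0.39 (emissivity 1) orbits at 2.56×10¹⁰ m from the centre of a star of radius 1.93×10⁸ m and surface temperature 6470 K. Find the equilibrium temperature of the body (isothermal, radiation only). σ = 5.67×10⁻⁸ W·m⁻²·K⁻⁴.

T ≈ 351 K

The star's surface emits σT_*⁴; at distance d the flux is S = σT_*⁴(R_*/d)².
S = 5.67×10⁻⁸·(6470)⁴·(1.93×10⁸/2.56×10¹⁰)² = 5647 W/m².
For an isothermal sphere T⁴ = (1−a)S/(4σ) = 1.519×10¹⁰ K⁴.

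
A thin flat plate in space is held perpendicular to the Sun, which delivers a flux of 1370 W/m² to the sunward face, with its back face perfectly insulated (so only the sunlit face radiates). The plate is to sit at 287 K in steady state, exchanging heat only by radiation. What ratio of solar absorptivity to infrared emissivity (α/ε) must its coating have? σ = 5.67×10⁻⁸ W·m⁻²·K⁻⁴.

α/ε ≈ 0.281

Balance: αS·A = εσ·1A·T⁴ ⇒ α/ε = σT⁴/S.
α/ε = 5.67×10⁻⁸·(287)⁴/1370 = 5.67×10⁻⁸·6.785×10⁹/1370.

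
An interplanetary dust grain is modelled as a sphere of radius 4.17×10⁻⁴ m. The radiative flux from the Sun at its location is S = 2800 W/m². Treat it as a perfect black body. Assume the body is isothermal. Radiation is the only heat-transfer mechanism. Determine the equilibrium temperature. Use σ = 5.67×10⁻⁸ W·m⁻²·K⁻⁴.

T ≈ 333 K

At equilibrium, absorbed power = emitted power.
Absorbing cross-section = πr² = 5.463×10⁻⁷ m²; emitting surface = 4πr² = 2.185×10⁻⁶ m² (ratio 4).
S·A_cross = εσ·A_surf·T⁴  ⇒  T⁴ = S/(4σ).
T⁴ = 1.00·2800/(4·5.67×10⁻⁸) = 1.235×10¹⁰ K⁴.
T = (1.235×10¹⁰)^(1/4).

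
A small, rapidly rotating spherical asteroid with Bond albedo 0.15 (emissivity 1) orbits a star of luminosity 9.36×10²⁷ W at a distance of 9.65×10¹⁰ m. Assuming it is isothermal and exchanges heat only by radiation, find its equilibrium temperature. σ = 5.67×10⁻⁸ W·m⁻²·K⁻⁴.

T ≈ 740 K

First find the stellar flux at distance d: S = L/(4πd²) = 9.36×10²⁷/(4π·(9.65×10¹⁰)²) = 79990 W/m².
For an isothermal sphere, absorbed (1−a)S·πr² = emitted σ·4πr²·T⁴, so T⁴ = (1−a)S/(4σ).
T⁴ = 0.850·79990/(4·5.67×10⁻⁸) = 2.998×10¹¹ K⁴.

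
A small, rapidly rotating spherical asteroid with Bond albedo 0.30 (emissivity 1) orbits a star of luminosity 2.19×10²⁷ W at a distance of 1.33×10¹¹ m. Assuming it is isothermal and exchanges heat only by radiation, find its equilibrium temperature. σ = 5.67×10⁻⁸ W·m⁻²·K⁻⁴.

First find the stellar flux at distance d: S = L/(4πd²) = 2.19×10²⁷/(4π·(1.33×10¹¹)²) = 9852 W/m².
For an isothermal sphere, absorbed (1−a)S·πr² = emitted σ·4πr²·T⁴, so T⁴ = (1−a)S/(4σ).
T⁴ = 0.700·9852/(4·5.67×10⁻⁸) = 3.041×10¹⁰ K⁴.

T ≈ 418 K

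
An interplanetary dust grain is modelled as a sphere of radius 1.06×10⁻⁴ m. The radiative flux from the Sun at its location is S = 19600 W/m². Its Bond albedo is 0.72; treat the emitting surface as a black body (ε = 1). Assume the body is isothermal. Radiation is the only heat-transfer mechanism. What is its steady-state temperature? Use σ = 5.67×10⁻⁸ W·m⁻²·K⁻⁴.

T ≈ 394 K

At equilibrium, absorbed power = emitted power.
Absorbing cross-section = πr² = 3.530×10⁻⁸ m²; emitting surface = 4πr² = 1.412×10⁻⁷ m² (ratio 4).
(1−a)S·A_cross = εσ·A_surf·T⁴  ⇒  T⁴ = (1−a)S/(4σ).
T⁴ = 0.280·19600/(4·5.67×10⁻⁸) = 2.420×10¹⁰ K⁴.
T = (2.420×10¹⁰)^(1/4).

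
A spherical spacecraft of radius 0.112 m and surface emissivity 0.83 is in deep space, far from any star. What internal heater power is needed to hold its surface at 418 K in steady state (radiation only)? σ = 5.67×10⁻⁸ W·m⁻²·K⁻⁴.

P ≈ 226 W

P = εσ·4πr²·T⁴.
4πr² = 0.1576 m²; T⁴ = 3.053×10¹⁰ K⁴.
P = 0.83·5.67×10⁻⁸·0.1576·3.053×10¹⁰.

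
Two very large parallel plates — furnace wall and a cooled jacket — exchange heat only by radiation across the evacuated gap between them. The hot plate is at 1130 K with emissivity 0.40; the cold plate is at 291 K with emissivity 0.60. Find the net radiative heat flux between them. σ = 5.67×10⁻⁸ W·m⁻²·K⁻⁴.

For two infinite grey parallel plates, q = σ(T₁⁴ − T₂⁴)/(1/ε₁ + 1/ε₂ − 1).
T₁⁴ − T₂⁴ = 1.630×10¹² − 7.171×10⁹ = 1.623×10¹² K⁴.
1/ε₁ + 1/ε₂ − 1 = 2.500 + 1.667 − 1 = 3.167.
q = 5.67×10⁻⁸ × 1.623×10¹² / 3.167.

q ≈ 29100 W/m²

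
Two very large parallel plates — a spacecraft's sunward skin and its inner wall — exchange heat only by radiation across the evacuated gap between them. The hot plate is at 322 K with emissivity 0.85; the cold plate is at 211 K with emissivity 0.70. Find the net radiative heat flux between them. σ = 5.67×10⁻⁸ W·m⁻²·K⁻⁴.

q ≈ 310 W/m²

For two infinite grey parallel plates, q = σ(T₁⁴ − T₂⁴)/(1/ε₁ + 1/ε₂ − 1).
T₁⁴ − T₂⁴ = 1.075×10¹⁰ − 1.982×10⁹ = 8.768×10⁹ K⁴.
1/ε₁ + 1/ε₂ − 1 = 1.176 + 1.429 − 1 = 1.605.
q = 5.67×10⁻⁸ × 8.768×10⁹ / 1.605.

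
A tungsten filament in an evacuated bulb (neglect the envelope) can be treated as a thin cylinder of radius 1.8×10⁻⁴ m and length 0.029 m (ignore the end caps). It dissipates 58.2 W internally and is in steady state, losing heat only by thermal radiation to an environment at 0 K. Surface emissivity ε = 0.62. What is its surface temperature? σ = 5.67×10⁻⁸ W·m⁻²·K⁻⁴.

T ≈ 2670 K

Steady state: internal power = radiated power, P = εσA T⁴.
Radiating area A = 2πrL = 3.280×10⁻⁵ m².
T⁴ = P/(εσA) = 58.2/(0.62·5.67×10⁻⁸·3.280×10⁻⁵) = 5.048×10¹³ K⁴.
T = (5.048×10¹³)^(1/4).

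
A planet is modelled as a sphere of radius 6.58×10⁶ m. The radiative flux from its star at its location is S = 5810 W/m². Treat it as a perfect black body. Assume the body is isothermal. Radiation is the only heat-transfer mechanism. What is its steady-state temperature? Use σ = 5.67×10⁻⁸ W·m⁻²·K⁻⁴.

At equilibrium, absorbed power = emitted power.
Absorbing cross-section = πr² = 1.360×10¹⁴ m²; emitting surface = 4πr² = 5.441×10¹⁴ m² (ratio 4).
S·A_cross = εσ·A_surf·T⁴  ⇒  T⁴ = S/(4σ).
T⁴ = 1.00·5810/(4·5.67×10⁻⁸) = 2.562×10¹⁰ K⁴.
T = (2.562×10¹⁰)^(1/4).

T ≈ 400 K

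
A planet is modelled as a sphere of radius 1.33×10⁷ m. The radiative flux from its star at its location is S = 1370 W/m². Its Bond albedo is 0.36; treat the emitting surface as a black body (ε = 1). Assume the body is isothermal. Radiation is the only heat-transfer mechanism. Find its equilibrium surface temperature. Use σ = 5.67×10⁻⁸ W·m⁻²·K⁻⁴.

At equilibrium, absorbed power = emitted power.
Absorbing cross-section = πr² = 5.557×10¹⁴ m²; emitting surface = 4πr² = 2.223×10¹⁵ m² (ratio 4).
(1−a)S·A_cross = εσ·A_surf·T⁴  ⇒  T⁴ = (1−a)S/(4σ).
T⁴ = 0.640·1370/(4·5.67×10⁻⁸) = 3.866×10⁹ K⁴.
T = (3.866×10⁹)^(1/4).

T ≈ 249 K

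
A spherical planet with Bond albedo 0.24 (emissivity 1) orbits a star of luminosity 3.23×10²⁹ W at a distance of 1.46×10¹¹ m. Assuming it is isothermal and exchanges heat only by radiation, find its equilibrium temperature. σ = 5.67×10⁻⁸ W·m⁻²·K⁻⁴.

First find the stellar flux at distance d: S = L/(4πd²) = 3.23×10²⁹/(4π·(1.46×10¹¹)²) = 1.206×10⁶ W/m².
For an isothermal sphere, absorbed (1−a)S·πr² = emitted σ·4πr²·T⁴, so T⁴ = (1−a)S/(4σ).
T⁴ = 0.760·1.206×10⁶/(4·5.67×10⁻⁸) = 4.041×10¹² K⁴.

T ≈ 1420 K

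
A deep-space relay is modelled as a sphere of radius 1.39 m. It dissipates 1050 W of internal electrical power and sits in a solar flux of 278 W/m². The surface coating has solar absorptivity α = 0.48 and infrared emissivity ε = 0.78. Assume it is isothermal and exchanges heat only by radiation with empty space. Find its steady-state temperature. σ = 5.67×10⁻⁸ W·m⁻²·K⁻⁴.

T ≈ 204 K

At steady state, absorbed solar power + internal power = radiated power.
Absorbed: α·S·A_cross = 0.48·278·6.070 = 810.0 W (cross-section πr²).
Total input = 810.0 + 1050 = 1860 W.
Radiated: εσ·A_surf·T⁴ with A_surf = 4πr² = 24.28 m².
T⁴ = 1860/(0.78·5.67×10⁻⁸·24.28) = 1.732×10⁹ K⁴.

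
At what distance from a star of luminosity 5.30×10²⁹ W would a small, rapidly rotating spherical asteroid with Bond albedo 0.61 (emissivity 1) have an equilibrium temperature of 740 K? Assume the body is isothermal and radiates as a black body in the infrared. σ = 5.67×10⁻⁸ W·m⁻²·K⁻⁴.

d ≈ 4.92×10¹¹ m

For an isothermal black-emitting sphere, (1−a)S·πr² = σ·4πr²·T⁴ ⇒ S = 4σT⁴/(1−a).
S = 4·5.67×10⁻⁸·(740)⁴/0.390 = 1.744×10⁵ W/m².
Flux falls as S = L/(4πd²), so d = √(L/(4πS)) = √(5.30×10²⁹/(4π·1.744×10⁵)).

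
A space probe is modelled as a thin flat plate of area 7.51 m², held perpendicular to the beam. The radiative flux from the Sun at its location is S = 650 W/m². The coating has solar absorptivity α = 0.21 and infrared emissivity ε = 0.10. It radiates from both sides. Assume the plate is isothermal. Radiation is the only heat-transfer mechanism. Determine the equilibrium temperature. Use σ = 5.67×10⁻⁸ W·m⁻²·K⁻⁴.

T ≈ 331 K

At equilibrium, absorbed power = emitted power.
Absorbing cross-section = A = 7.510 m²; emitting surface = 2A = 15.02 m² (ratio 2).
αS·A_cross = εσ·A_surf·T⁴  ⇒  T⁴ = αS/(ε·2σ).
T⁴ = 0.210·650/(0.10·2·5.67×10⁻⁸) = 1.204×10¹⁰ K⁴.
T = (1.204×10¹⁰)^(1/4).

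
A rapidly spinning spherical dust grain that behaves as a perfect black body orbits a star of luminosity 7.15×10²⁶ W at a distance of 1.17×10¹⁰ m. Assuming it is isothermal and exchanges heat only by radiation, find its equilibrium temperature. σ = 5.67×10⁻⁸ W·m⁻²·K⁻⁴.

T ≈ 1160 K

First find the stellar flux at distance d: S = L/(4πd²) = 7.15×10²⁶/(4π·(1.17×10¹⁰)²) = 4.156×10⁵ W/m².
For an isothermal sphere, absorbed (1−a)S·πr² = emitted σ·4πr²·T⁴, so T⁴ = (1−a)S/(4σ).
T⁴ = 1.00·4.156×10⁵/(4·5.67×10⁻⁸) = 1.833×10¹² K⁴.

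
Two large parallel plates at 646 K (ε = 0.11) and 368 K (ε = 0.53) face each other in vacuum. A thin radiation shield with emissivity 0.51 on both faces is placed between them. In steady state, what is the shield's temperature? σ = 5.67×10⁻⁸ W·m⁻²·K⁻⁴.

In steady state the net flux on the hot side equals that on the cold side.
σ(T₁⁴−T_s⁴)/D₁ = σ(T_s⁴−T₂⁴)/D₂, with D₁ = 1/ε₁+1/ε_s−1 = 10.05, D₂ = 1/ε_s+1/ε₂−1 = 2.848.
Solve for T_s⁴: T_s⁴ = (D₂·T₁⁴ + D₁·T₂⁴)/(D₁+D₂) = 5.274×10¹⁰ K⁴.

T_s ≈ 479 K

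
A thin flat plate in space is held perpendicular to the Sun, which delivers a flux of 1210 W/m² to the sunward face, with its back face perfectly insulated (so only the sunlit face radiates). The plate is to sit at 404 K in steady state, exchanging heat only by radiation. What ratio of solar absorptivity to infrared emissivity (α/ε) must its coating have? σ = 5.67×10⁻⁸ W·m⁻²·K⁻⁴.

Balance: αS·A = εσ·1A·T⁴ ⇒ α/ε = σT⁴/S.
α/ε = 5.67×10⁻⁸·(404)⁴/1210 = 5.67×10⁻⁸·2.664×10¹⁰/1210.

α/ε ≈ 1.25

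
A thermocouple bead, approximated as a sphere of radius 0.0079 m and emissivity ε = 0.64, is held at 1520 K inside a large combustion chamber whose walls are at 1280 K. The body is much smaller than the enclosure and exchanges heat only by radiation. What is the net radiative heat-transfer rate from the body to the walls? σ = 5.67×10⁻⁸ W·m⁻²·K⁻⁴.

P_net ≈ 75.5 W

For a small grey body in a large enclosure: P_net = εσA(T_body⁴ − T_wall⁴).
A = 4πr² = 7.843×10⁻⁴ m²; T_body⁴ − T_wall⁴ = 5.338×10¹² − 2.684×10¹² = 2.654×10¹² K⁴.
|P_net| = 0.64·5.67×10⁻⁸·7.843×10⁻⁴·2.654×10¹².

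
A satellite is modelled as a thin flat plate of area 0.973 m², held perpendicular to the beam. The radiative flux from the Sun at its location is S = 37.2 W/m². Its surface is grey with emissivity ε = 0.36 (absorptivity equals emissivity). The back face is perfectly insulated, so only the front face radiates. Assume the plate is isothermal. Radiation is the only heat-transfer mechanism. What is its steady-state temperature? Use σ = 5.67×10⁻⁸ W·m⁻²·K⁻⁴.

At equilibrium, absorbed power = emitted power.
Absorbing cross-section = A = 0.9730 m²; emitting surface = A = 0.9730 m² (ratio 1).
εS·A_cross = εσ·A_surf·T⁴  ⇒  T⁴ = S/(1σ)   (ε cancels).
T⁴ = 37.2/(1·5.67×10⁻⁸) = 6.561×10⁸ K⁴.
T = (6.561×10⁸)^(1/4).

T ≈ 160 K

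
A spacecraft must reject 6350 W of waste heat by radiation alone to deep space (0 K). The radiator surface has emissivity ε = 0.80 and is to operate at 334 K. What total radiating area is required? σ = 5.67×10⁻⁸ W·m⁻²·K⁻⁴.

P = εσA T⁴ ⇒ A = P/(εσT⁴).
T⁴ = 1.244×10¹⁰ K⁴.
A = 6350/(0.80 × 5.67×10⁻⁸ × 1.244×10¹⁰).

A ≈ 11.2 m²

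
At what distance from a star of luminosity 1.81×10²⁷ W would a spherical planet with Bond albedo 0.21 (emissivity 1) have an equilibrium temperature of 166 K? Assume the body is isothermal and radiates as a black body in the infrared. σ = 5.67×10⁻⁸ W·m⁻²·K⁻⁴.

d ≈ 8.13×10¹¹ m

For an isothermal black-emitting sphere, (1−a)S·πr² = σ·4πr²·T⁴ ⇒ S = 4σT⁴/(1−a).
S = 4·5.67×10⁻⁸·(166)⁴/0.790 = 218.0 W/m².
Flux falls as S = L/(4πd²), so d = √(L/(4πS)) = √(1.81×10²⁷/(4π·218.0)).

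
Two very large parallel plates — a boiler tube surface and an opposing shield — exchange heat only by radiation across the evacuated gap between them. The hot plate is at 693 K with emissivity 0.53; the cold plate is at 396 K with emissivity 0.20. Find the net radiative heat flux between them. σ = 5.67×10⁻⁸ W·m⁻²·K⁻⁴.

For two infinite grey parallel plates, q = σ(T₁⁴ − T₂⁴)/(1/ε₁ + 1/ε₂ − 1).
T₁⁴ − T₂⁴ = 2.306×10¹¹ − 2.459×10¹⁰ = 2.060×10¹¹ K⁴.
1/ε₁ + 1/ε₂ − 1 = 1.887 + 5.000 − 1 = 5.887.
q = 5.67×10⁻⁸ × 2.060×10¹¹ / 5.887.

q ≈ 1980 W/m²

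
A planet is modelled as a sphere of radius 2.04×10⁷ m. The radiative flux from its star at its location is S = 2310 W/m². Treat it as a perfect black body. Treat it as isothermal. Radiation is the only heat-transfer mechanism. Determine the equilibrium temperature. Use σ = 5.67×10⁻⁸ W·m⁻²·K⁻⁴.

At equilibrium, absorbed power = emitted power.
Absorbing cross-section = πr² = 1.307×10¹⁵ m²; emitting surface = 4πr² = 5.230×10¹⁵ m² (ratio 4).
S·A_cross = εσ·A_surf·T⁴  ⇒  T⁴ = S/(4σ).
T⁴ = 1.00·2310/(4·5.67×10⁻⁸) = 1.019×10¹⁰ K⁴.
T = (1.019×10¹⁰)^(1/4).

T ≈ 318 K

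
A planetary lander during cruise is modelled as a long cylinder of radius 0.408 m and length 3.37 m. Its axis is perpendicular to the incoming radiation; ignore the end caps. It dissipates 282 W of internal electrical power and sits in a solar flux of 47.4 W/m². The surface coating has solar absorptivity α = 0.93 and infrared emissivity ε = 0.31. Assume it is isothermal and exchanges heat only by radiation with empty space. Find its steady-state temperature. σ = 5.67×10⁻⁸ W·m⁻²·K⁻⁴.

At steady state, absorbed solar power + internal power = radiated power.
Absorbed: α·S·A_cross = 0.93·47.4·2.750 = 121.2 W (cross-section 2rL).
Total input = 121.2 + 282 = 403.2 W.
Radiated: εσ·A_surf·T⁴ with A_surf = 2πrL = 8.639 m².
T⁴ = 403.2/(0.31·5.67×10⁻⁸·8.639) = 2.655×10⁹ K⁴.

T ≈ 227 K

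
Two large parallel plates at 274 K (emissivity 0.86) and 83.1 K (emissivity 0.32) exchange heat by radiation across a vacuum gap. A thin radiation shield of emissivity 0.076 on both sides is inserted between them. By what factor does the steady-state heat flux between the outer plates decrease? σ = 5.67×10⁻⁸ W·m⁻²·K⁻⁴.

factor ≈ 8.70

Without shield: q₀ = σΔ(T⁴)/(1/ε₁+1/ε₂−1) with denominator 3.288.
With shield the two gaps are in series; the resistances add: (1/ε₁+1/ε_s−1)+(1/ε_s+1/ε₂−1) = 13.32+15.28 = 28.60.
Heat-flux ratio q₀/q = 28.60/3.288.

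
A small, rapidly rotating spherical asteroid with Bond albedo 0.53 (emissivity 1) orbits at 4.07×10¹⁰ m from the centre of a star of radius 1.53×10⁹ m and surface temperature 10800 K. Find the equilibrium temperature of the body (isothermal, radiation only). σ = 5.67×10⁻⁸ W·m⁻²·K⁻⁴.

The star's surface emits σT_*⁴; at distance d the flux is S = σT_*⁴(R_*/d)².
S = 5.67×10⁻⁸·(10800)⁴·(1.53×10⁹/4.07×10¹⁰)² = 1.090×10⁶ W/m².
For an isothermal sphere T⁴ = (1−a)S/(4σ) = 2.259×10¹² K⁴.

T ≈ 1230 K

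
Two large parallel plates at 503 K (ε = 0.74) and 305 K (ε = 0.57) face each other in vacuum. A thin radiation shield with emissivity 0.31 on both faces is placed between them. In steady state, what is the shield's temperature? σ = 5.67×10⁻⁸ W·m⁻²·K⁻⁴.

T_s ≈ 441 K

In steady state the net flux on the hot side equals that on the cold side.
σ(T₁⁴−T_s⁴)/D₁ = σ(T_s⁴−T₂⁴)/D₂, with D₁ = 1/ε₁+1/ε_s−1 = 3.577, D₂ = 1/ε_s+1/ε₂−1 = 3.980.
Solve for T_s⁴: T_s⁴ = (D₂·T₁⁴ + D₁·T₂⁴)/(D₁+D₂) = 3.781×10¹⁰ K⁴.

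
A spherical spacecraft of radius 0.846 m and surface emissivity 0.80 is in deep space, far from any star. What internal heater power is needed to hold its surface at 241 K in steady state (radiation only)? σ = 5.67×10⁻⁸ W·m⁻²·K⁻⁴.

P ≈ 1380 W

P = εσ·4πr²·T⁴.
4πr² = 8.994 m²; T⁴ = 3.373×10⁹ K⁴.
P = 0.80·5.67×10⁻⁸·8.994·3.373×10⁹.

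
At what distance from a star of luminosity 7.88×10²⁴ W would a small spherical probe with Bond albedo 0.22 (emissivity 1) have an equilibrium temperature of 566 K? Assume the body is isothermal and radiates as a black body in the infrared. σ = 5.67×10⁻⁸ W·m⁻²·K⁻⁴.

d ≈ 4.58×10⁹ m

For an isothermal black-emitting sphere, (1−a)S·πr² = σ·4πr²·T⁴ ⇒ S = 4σT⁴/(1−a).
S = 4·5.67×10⁻⁸·(566)⁴/0.780 = 29840 W/m².
Flux falls as S = L/(4πd²), so d = √(L/(4πS)) = √(7.88×10²⁴/(4π·29840)).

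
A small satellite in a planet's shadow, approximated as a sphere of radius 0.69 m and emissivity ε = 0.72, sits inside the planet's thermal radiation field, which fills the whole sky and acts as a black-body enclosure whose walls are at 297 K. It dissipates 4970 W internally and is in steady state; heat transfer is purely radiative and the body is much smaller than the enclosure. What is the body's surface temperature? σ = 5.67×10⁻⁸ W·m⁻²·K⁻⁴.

T ≈ 410 K

For a small grey body in a large enclosure, net radiated power = εσA(T⁴ − T_w⁴).
Steady state: P = εσA(T⁴ − T_w⁴) with A = 4πr² = 5.983 m².
T⁴ = P/(εσA) + T_w⁴ = 4970/(0.72·5.67×10⁻⁸·5.983) + (297)⁴
    = 2.035×10¹⁰ + 7.781×10⁹ = 2.813×10¹⁰ K⁴.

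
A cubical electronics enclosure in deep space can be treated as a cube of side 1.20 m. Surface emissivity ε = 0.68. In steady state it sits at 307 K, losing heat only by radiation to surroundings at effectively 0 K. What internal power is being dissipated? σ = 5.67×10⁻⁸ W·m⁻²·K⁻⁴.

P ≈ 2960 W

Steady state: P = εσA T⁴.
A = 6L² = 8.640 m²; T⁴ = (307)⁴ = 8.883×10⁹ K⁴.
P = 0.68 × 5.67×10⁻⁸ × 8.640 × 8.883×10⁹.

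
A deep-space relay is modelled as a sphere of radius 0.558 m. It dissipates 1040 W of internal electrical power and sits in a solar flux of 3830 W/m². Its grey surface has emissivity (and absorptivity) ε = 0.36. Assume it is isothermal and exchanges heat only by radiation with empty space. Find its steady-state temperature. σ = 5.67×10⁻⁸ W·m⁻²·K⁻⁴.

At steady state, absorbed solar power + internal power = radiated power.
Absorbed: α·S·A_cross = 0.36·3830·0.9782 = 1349 W (cross-section πr²).
Total input = 1349 + 1040 = 2389 W.
Radiated: εσ·A_surf·T⁴ with A_surf = 4πr² = 3.913 m².
T⁴ = 2389/(0.36·5.67×10⁻⁸·3.913) = 2.991×10¹⁰ K⁴.

T ≈ 416 K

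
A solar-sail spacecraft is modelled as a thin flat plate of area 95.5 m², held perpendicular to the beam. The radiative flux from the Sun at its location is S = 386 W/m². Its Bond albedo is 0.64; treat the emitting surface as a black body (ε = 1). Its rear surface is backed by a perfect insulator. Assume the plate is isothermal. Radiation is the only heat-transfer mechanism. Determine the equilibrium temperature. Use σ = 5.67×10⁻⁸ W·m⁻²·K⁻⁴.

At equilibrium, absorbed power = emitted power.
Absorbing cross-section = A = 95.50 m²; emitting surface = A = 95.50 m² (ratio 1).
(1−a)S·A_cross = εσ·A_surf·T⁴  ⇒  T⁴ = (1−a)S/(1σ).
T⁴ = 0.360·386/(1·5.67×10⁻⁸) = 2.451×10⁹ K⁴.
T = (2.451×10⁹)^(1/4).

T ≈ 222 K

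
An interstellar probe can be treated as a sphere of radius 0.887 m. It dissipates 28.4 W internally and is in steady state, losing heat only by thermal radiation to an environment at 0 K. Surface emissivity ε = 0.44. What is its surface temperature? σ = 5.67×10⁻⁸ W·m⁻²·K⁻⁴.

T ≈ 104 K

Steady state: internal power = radiated power, P = εσA T⁴.
Radiating area A = 4πr² = 9.887 m².
T⁴ = P/(εσA) = 28.4/(0.44·5.67×10⁻⁸·9.887) = 1.151×10⁸ K⁴.
T = (1.151×10⁸)^(1/4).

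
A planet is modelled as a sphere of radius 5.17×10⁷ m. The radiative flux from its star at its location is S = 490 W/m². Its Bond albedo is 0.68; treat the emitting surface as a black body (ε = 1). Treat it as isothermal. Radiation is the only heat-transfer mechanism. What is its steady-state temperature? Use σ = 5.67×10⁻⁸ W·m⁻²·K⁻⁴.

At equilibrium, absorbed power = emitted power.
Absorbing cross-section = πr² = 8.397×10¹⁵ m²; emitting surface = 4πr² = 3.359×10¹⁶ m² (ratio 4).
(1−a)S·A_cross = εσ·A_surf·T⁴  ⇒  T⁴ = (1−a)S/(4σ).
T⁴ = 0.320·490/(4·5.67×10⁻⁸) = 6.914×10⁸ K⁴.
T = (6.914×10⁸)^(1/4).

T ≈ 162 K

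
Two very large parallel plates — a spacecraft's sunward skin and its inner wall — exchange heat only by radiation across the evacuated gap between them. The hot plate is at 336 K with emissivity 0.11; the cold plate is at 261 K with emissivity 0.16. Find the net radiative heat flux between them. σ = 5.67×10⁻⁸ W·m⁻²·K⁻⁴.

q ≈ 32.0 W/m²

For two infinite grey parallel plates, q = σ(T₁⁴ − T₂⁴)/(1/ε₁ + 1/ε₂ − 1).
T₁⁴ − T₂⁴ = 1.275×10¹⁰ − 4.640×10⁹ = 8.105×10⁹ K⁴.
1/ε₁ + 1/ε₂ − 1 = 9.091 + 6.250 − 1 = 14.34.
q = 5.67×10⁻⁸ × 8.105×10⁹ / 14.34.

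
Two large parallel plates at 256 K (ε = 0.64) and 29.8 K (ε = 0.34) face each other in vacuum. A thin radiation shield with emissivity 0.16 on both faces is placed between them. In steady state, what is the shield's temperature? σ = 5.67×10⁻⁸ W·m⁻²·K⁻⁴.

In steady state the net flux on the hot side equals that on the cold side.
σ(T₁⁴−T_s⁴)/D₁ = σ(T_s⁴−T₂⁴)/D₂, with D₁ = 1/ε₁+1/ε_s−1 = 6.812, D₂ = 1/ε_s+1/ε₂−1 = 8.191.
Solve for T_s⁴: T_s⁴ = (D₂·T₁⁴ + D₁·T₂⁴)/(D₁+D₂) = 2.345×10⁹ K⁴.

T_s ≈ 220 K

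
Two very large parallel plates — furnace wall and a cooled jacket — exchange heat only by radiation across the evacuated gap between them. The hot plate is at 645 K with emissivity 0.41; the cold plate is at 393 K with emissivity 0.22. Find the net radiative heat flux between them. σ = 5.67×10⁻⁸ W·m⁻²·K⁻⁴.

q ≈ 1410 W/m²

For two infinite grey parallel plates, q = σ(T₁⁴ − T₂⁴)/(1/ε₁ + 1/ε₂ − 1).
T₁⁴ − T₂⁴ = 1.731×10¹¹ − 2.385×10¹⁰ = 1.492×10¹¹ K⁴.
1/ε₁ + 1/ε₂ − 1 = 2.439 + 4.545 − 1 = 5.984.
q = 5.67×10⁻⁸ × 1.492×10¹¹ / 5.984.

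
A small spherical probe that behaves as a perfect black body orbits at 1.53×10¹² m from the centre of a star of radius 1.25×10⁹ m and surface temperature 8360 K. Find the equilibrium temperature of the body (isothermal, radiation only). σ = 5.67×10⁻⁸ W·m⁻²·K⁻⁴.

T ≈ 169 K

The star's surface emits σT_*⁴; at distance d the flux is S = σT_*⁴(R_*/d)².
S = 5.67×10⁻⁸·(8360)⁴·(1.25×10⁹/1.53×10¹²)² = 184.9 W/m².
For an isothermal sphere T⁴ = (1−a)S/(4σ) = 8.151×10⁸ K⁴.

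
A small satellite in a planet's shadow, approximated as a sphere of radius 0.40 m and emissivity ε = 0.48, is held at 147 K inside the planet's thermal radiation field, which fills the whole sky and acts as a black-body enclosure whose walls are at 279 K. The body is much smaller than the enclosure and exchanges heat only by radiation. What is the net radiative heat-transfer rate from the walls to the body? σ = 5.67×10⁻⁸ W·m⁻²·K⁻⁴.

P_net ≈ 306 W

For a small grey body in a large enclosure: P_net = εσA(T_body⁴ − T_wall⁴).
A = 4πr² = 2.011 m²; T_body⁴ − T_wall⁴ = 4.669×10⁸ − 6.059×10⁹ = -5.592×10⁹ K⁴.
|P_net| = 0.48·5.67×10⁻⁸·2.011·5.592×10⁹.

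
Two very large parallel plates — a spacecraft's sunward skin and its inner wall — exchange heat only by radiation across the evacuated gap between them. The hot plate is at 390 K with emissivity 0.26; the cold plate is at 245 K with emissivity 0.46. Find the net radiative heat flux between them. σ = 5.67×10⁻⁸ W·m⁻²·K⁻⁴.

q ≈ 221 W/m²

For two infinite grey parallel plates, q = σ(T₁⁴ − T₂⁴)/(1/ε₁ + 1/ε₂ − 1).
T₁⁴ − T₂⁴ = 2.313×10¹⁰ − 3.603×10⁹ = 1.953×10¹⁰ K⁴.
1/ε₁ + 1/ε₂ − 1 = 3.846 + 2.174 − 1 = 5.020.
q = 5.67×10⁻⁸ × 1.953×10¹⁰ / 5.020.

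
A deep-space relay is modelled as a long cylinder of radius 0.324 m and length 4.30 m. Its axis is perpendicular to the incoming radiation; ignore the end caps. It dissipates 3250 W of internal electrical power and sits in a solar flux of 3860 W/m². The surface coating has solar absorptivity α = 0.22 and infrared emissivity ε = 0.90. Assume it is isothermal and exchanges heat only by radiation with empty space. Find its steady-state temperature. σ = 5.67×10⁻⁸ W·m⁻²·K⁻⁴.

At steady state, absorbed solar power + internal power = radiated power.
Absorbed: α·S·A_cross = 0.22·3860·2.786 = 2366 W (cross-section 2rL).
Total input = 2366 + 3250 = 5616 W.
Radiated: εσ·A_surf·T⁴ with A_surf = 2πrL = 8.754 m².
T⁴ = 5616/(0.90·5.67×10⁻⁸·8.754) = 1.257×10¹⁰ K⁴.

T ≈ 335 K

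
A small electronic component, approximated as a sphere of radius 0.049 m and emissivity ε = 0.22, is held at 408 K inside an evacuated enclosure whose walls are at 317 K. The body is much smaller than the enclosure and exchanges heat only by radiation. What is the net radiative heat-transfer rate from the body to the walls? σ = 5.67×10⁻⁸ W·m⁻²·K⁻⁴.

For a small grey body in a large enclosure: P_net = εσA(T_body⁴ − T_wall⁴).
A = 4πr² = 0.03017 m²; T_body⁴ − T_wall⁴ = 2.771×10¹⁰ − 1.010×10¹⁰ = 1.761×10¹⁰ K⁴.
|P_net| = 0.22·5.67×10⁻⁸·0.03017·1.761×10¹⁰.

P_net ≈ 6.63 W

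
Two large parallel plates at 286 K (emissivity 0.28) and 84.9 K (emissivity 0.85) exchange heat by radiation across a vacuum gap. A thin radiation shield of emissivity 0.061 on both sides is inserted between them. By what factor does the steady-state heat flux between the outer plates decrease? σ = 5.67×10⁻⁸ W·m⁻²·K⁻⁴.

factor ≈ 9.48

Without shield: q₀ = σΔ(T⁴)/(1/ε₁+1/ε₂−1) with denominator 3.748.
With shield the two gaps are in series; the resistances add: (1/ε₁+1/ε_s−1)+(1/ε_s+1/ε₂−1) = 18.96+16.57 = 35.53.
Heat-flux ratio q₀/q = 35.53/3.748.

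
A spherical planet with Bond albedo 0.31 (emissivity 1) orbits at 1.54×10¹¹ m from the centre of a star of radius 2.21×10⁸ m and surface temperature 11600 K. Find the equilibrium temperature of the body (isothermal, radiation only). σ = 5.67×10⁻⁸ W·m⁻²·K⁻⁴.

T ≈ 283 K

The star's surface emits σT_*⁴; at distance d the flux is S = σT_*⁴(R_*/d)².
S = 5.67×10⁻⁸·(11600)⁴·(2.21×10⁸/1.54×10¹¹)² = 2114 W/m².
For an isothermal sphere T⁴ = (1−a)S/(4σ) = 6.432×10⁹ K⁴.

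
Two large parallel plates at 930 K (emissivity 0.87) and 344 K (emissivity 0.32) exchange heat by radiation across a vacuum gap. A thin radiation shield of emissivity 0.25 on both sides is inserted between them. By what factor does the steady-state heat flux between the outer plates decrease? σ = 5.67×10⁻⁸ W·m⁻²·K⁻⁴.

Without shield: q₀ = σΔ(T⁴)/(1/ε₁+1/ε₂−1) with denominator 3.274.
With shield the two gaps are in series; the resistances add: (1/ε₁+1/ε_s−1)+(1/ε_s+1/ε₂−1) = 4.149+6.125 = 10.27.
Heat-flux ratio q₀/q = 10.27/3.274.

factor ≈ 3.14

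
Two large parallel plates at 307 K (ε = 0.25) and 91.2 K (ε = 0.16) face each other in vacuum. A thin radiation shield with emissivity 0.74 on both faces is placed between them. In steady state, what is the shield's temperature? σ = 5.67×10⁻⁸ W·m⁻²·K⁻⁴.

T_s ≈ 271 K

In steady state the net flux on the hot side equals that on the cold side.
σ(T₁⁴−T_s⁴)/D₁ = σ(T_s⁴−T₂⁴)/D₂, with D₁ = 1/ε₁+1/ε_s−1 = 4.351, D₂ = 1/ε_s+1/ε₂−1 = 6.601.
Solve for T_s⁴: T_s⁴ = (D₂·T₁⁴ + D₁·T₂⁴)/(D₁+D₂) = 5.381×10⁹ K⁴.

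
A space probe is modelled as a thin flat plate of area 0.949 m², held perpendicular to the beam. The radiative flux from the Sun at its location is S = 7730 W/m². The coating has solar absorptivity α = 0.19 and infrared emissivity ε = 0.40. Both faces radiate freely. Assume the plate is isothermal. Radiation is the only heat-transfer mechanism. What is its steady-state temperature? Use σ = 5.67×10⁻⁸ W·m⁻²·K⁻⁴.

At equilibrium, absorbed power = emitted power.
Absorbing cross-section = A = 0.9490 m²; emitting surface = 2A = 1.898 m² (ratio 2).
αS·A_cross = εσ·A_surf·T⁴  ⇒  T⁴ = αS/(ε·2σ).
T⁴ = 0.190·7730/(0.40·2·5.67×10⁻⁸) = 3.238×10¹⁰ K⁴.
T = (3.238×10¹⁰)^(1/4).

T ≈ 424 K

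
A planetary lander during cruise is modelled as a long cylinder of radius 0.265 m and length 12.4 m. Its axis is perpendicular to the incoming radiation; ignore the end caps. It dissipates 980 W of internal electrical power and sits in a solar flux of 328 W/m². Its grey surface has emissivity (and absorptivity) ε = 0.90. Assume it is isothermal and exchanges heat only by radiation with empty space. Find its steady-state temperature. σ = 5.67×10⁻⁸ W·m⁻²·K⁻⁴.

At steady state, absorbed solar power + internal power = radiated power.
Absorbed: α·S·A_cross = 0.90·328·6.572 = 1940 W (cross-section 2rL).
Total input = 1940 + 980 = 2920 W.
Radiated: εσ·A_surf·T⁴ with A_surf = 2πrL = 20.65 m².
T⁴ = 2920/(0.90·5.67×10⁻⁸·20.65) = 2.772×10⁹ K⁴.

T ≈ 229 K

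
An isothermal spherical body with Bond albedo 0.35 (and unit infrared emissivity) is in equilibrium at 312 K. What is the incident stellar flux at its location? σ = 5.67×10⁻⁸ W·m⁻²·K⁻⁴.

(1−a)S·πr² = σ·4πr²·T⁴ ⇒ S = 4σT⁴/(1−a).
S = 4·5.67×10⁻⁸·9.476×10⁹/0.650.

S ≈ 3310 W/m²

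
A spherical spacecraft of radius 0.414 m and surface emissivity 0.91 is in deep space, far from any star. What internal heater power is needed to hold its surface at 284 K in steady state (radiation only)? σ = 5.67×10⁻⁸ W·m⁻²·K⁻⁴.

P = εσ·4πr²·T⁴.
4πr² = 2.154 m²; T⁴ = 6.505×10⁹ K⁴.
P = 0.91·5.67×10⁻⁸·2.154·6.505×10⁹.

P ≈ 723 W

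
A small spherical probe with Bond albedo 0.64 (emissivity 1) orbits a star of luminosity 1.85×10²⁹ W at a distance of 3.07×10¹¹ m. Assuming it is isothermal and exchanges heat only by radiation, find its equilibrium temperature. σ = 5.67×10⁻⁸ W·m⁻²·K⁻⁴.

First find the stellar flux at distance d: S = L/(4πd²) = 1.85×10²⁹/(4π·(3.07×10¹¹)²) = 1.562×10⁵ W/m².
For an isothermal sphere, absorbed (1−a)S·πr² = emitted σ·4πr²·T⁴, so T⁴ = (1−a)S/(4σ).
T⁴ = 0.360·1.562×10⁵/(4·5.67×10⁻⁸) = 2.479×10¹¹ K⁴.

T ≈ 706 K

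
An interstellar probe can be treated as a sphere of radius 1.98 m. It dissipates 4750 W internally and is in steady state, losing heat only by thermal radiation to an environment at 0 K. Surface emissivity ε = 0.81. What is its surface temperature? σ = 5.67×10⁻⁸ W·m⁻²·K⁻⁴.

Steady state: internal power = radiated power, P = εσA T⁴.
Radiating area A = 4πr² = 49.27 m².
T⁴ = P/(εσA) = 4750/(0.81·5.67×10⁻⁸·49.27) = 2.099×10⁹ K⁴.
T = (2.099×10⁹)^(1/4).

T ≈ 214 K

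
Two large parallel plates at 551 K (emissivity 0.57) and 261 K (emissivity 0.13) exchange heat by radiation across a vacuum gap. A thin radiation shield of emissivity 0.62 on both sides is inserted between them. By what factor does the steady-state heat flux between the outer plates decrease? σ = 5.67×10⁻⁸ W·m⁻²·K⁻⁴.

Without shield: q₀ = σΔ(T⁴)/(1/ε₁+1/ε₂−1) with denominator 8.447.
With shield the two gaps are in series; the resistances add: (1/ε₁+1/ε_s−1)+(1/ε_s+1/ε₂−1) = 2.367+8.305 = 10.67.
Heat-flux ratio q₀/q = 10.67/8.447.

factor ≈ 1.26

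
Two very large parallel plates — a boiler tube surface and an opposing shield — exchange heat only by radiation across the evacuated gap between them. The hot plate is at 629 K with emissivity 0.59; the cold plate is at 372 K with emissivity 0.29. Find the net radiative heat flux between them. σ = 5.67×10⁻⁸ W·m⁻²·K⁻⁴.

q ≈ 1880 W/m²

For two infinite grey parallel plates, q = σ(T₁⁴ − T₂⁴)/(1/ε₁ + 1/ε₂ − 1).
T₁⁴ − T₂⁴ = 1.565×10¹¹ − 1.915×10¹⁰ = 1.374×10¹¹ K⁴.
1/ε₁ + 1/ε₂ − 1 = 1.695 + 3.448 − 1 = 4.143.
q = 5.67×10⁻⁸ × 1.374×10¹¹ / 4.143.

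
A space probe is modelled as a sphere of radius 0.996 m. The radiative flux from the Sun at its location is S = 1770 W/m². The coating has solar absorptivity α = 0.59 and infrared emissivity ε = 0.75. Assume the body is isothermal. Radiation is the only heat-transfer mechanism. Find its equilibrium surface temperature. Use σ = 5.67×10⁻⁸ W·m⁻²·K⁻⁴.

T ≈ 280 K

At equilibrium, absorbed power = emitted power.
Absorbing cross-section = πr² = 3.117 m²; emitting surface = 4πr² = 12.47 m² (ratio 4).
αS·A_cross = εσ·A_surf·T⁴  ⇒  T⁴ = αS/(ε·4σ).
T⁴ = 0.590·1770/(0.75·4·5.67×10⁻⁸) = 6.139×10⁹ K⁴.
T = (6.139×10⁹)^(1/4).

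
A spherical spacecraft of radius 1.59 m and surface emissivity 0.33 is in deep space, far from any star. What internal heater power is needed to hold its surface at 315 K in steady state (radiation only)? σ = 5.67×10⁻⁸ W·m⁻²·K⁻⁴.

P ≈ 5850 W

P = εσ·4πr²·T⁴.
4πr² = 31.77 m²; T⁴ = 9.846×10⁹ K⁴.
P = 0.33·5.67×10⁻⁸·31.77·9.846×10⁹.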